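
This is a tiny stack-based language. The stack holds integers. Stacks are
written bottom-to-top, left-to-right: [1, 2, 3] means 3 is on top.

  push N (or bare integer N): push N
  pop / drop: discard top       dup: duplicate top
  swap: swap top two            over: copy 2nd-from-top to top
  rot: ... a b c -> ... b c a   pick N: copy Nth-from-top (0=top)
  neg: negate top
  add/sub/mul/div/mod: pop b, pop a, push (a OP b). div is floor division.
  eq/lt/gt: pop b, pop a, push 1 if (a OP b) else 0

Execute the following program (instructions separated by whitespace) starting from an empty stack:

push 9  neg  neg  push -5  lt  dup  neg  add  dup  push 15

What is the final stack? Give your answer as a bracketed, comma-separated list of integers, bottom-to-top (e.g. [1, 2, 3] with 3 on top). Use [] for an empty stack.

Answer: [0, 0, 15]

Derivation:
After 'push 9': [9]
After 'neg': [-9]
After 'neg': [9]
After 'push -5': [9, -5]
After 'lt': [0]
After 'dup': [0, 0]
After 'neg': [0, 0]
After 'add': [0]
After 'dup': [0, 0]
After 'push 15': [0, 0, 15]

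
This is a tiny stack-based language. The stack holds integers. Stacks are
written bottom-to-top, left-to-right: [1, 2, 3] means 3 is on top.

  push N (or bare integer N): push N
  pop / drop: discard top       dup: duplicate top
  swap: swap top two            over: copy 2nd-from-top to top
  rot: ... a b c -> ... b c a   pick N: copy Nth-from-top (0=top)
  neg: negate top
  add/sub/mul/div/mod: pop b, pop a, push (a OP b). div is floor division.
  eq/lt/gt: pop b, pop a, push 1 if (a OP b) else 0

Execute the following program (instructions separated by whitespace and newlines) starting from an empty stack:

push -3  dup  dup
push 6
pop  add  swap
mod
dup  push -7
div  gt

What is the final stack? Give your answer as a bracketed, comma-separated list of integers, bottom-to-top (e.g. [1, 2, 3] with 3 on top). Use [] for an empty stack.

Answer: [0]

Derivation:
After 'push -3': [-3]
After 'dup': [-3, -3]
After 'dup': [-3, -3, -3]
After 'push 6': [-3, -3, -3, 6]
After 'pop': [-3, -3, -3]
After 'add': [-3, -6]
After 'swap': [-6, -3]
After 'mod': [0]
After 'dup': [0, 0]
After 'push -7': [0, 0, -7]
After 'div': [0, 0]
After 'gt': [0]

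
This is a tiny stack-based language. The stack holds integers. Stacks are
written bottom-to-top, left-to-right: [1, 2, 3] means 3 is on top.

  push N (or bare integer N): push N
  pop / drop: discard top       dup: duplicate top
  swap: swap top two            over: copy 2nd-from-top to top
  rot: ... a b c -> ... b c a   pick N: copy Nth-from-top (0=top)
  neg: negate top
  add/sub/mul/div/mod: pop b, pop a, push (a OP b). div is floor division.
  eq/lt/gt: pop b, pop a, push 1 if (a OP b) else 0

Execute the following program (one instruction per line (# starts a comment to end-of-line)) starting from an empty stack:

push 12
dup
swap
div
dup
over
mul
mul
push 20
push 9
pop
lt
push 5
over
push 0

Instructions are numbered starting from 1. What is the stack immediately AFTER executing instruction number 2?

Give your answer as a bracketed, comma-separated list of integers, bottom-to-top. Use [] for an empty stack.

Answer: [12, 12]

Derivation:
Step 1 ('push 12'): [12]
Step 2 ('dup'): [12, 12]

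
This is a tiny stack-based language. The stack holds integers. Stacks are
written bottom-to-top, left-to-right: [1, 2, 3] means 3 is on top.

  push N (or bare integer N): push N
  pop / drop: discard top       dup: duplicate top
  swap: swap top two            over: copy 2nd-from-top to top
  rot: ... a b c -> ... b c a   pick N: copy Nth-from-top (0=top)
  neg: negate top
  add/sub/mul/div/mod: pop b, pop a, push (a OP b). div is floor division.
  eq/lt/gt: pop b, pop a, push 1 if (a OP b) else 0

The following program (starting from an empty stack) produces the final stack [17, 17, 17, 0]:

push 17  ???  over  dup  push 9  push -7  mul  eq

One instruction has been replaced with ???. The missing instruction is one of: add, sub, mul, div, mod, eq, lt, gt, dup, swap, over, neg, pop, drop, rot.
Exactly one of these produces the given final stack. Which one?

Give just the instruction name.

Answer: dup

Derivation:
Stack before ???: [17]
Stack after ???:  [17, 17]
The instruction that transforms [17] -> [17, 17] is: dup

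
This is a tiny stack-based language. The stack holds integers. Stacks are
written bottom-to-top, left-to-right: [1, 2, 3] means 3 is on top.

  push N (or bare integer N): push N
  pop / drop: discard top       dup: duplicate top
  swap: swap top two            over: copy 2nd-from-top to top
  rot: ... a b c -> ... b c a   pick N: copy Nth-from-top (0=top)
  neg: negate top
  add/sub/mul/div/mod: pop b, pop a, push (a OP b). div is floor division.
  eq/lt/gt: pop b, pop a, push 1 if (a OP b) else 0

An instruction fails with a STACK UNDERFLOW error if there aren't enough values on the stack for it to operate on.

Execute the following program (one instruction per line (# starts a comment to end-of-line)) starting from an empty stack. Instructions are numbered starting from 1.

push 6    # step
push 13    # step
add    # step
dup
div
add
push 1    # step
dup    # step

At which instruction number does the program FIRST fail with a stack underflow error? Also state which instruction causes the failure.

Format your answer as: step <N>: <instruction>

Step 1 ('push 6'): stack = [6], depth = 1
Step 2 ('push 13'): stack = [6, 13], depth = 2
Step 3 ('add'): stack = [19], depth = 1
Step 4 ('dup'): stack = [19, 19], depth = 2
Step 5 ('div'): stack = [1], depth = 1
Step 6 ('add'): needs 2 value(s) but depth is 1 — STACK UNDERFLOW

Answer: step 6: add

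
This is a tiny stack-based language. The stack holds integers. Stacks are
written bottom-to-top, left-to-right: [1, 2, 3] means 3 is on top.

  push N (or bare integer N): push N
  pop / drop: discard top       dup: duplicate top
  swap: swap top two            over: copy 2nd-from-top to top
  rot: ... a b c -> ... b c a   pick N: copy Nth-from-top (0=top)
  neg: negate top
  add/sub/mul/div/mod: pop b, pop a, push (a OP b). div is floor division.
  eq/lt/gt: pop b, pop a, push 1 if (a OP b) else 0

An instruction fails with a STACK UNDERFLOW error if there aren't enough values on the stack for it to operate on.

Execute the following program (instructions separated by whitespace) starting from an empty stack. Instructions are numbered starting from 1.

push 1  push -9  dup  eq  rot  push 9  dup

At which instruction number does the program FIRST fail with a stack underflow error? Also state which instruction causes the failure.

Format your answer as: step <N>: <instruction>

Answer: step 5: rot

Derivation:
Step 1 ('push 1'): stack = [1], depth = 1
Step 2 ('push -9'): stack = [1, -9], depth = 2
Step 3 ('dup'): stack = [1, -9, -9], depth = 3
Step 4 ('eq'): stack = [1, 1], depth = 2
Step 5 ('rot'): needs 3 value(s) but depth is 2 — STACK UNDERFLOW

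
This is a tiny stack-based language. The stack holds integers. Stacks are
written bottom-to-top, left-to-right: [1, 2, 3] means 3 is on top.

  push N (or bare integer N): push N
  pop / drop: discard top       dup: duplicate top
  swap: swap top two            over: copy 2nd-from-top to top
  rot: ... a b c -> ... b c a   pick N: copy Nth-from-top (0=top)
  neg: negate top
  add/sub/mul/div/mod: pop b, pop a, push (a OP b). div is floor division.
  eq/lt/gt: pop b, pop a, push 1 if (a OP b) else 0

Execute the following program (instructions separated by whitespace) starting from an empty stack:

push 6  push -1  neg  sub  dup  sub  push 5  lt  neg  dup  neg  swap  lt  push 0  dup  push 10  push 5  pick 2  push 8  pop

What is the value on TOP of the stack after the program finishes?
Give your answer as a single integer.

Answer: 0

Derivation:
After 'push 6': [6]
After 'push -1': [6, -1]
After 'neg': [6, 1]
After 'sub': [5]
After 'dup': [5, 5]
After 'sub': [0]
After 'push 5': [0, 5]
After 'lt': [1]
After 'neg': [-1]
After 'dup': [-1, -1]
After 'neg': [-1, 1]
After 'swap': [1, -1]
After 'lt': [0]
After 'push 0': [0, 0]
After 'dup': [0, 0, 0]
After 'push 10': [0, 0, 0, 10]
After 'push 5': [0, 0, 0, 10, 5]
After 'pick 2': [0, 0, 0, 10, 5, 0]
After 'push 8': [0, 0, 0, 10, 5, 0, 8]
After 'pop': [0, 0, 0, 10, 5, 0]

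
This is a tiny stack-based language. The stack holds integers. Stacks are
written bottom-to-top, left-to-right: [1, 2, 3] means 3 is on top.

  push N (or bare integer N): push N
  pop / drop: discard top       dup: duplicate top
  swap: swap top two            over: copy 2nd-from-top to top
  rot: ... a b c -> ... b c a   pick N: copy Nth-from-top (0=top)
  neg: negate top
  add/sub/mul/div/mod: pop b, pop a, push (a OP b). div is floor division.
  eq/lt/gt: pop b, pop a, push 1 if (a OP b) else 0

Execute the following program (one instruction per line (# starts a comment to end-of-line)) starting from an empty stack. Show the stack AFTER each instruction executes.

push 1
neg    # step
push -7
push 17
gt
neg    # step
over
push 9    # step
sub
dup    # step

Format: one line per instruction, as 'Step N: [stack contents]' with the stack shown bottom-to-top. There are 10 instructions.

Step 1: [1]
Step 2: [-1]
Step 3: [-1, -7]
Step 4: [-1, -7, 17]
Step 5: [-1, 0]
Step 6: [-1, 0]
Step 7: [-1, 0, -1]
Step 8: [-1, 0, -1, 9]
Step 9: [-1, 0, -10]
Step 10: [-1, 0, -10, -10]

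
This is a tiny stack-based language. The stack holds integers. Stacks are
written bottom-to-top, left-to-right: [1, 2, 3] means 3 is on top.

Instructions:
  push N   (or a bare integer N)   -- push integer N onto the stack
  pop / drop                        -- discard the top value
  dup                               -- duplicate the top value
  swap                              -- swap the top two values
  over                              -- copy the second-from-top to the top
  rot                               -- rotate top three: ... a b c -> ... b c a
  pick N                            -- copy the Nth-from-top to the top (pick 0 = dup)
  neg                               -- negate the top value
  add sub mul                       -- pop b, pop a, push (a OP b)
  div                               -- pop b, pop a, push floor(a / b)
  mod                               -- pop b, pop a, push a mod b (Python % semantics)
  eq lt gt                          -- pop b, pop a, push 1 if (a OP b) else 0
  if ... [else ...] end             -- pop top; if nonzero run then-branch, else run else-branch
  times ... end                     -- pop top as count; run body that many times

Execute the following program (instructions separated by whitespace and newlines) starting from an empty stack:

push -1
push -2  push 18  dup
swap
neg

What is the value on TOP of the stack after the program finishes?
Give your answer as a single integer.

Answer: -18

Derivation:
After 'push -1': [-1]
After 'push -2': [-1, -2]
After 'push 18': [-1, -2, 18]
After 'dup': [-1, -2, 18, 18]
After 'swap': [-1, -2, 18, 18]
After 'neg': [-1, -2, 18, -18]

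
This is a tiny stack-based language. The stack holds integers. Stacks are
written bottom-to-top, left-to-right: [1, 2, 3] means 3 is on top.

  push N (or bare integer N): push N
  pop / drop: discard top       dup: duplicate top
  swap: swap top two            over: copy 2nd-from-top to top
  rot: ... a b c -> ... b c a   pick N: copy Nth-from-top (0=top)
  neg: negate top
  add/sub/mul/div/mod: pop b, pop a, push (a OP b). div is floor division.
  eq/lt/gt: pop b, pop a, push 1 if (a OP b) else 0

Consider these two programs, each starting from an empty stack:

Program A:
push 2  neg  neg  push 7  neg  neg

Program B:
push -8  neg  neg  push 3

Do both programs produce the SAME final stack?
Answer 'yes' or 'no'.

Program A trace:
  After 'push 2': [2]
  After 'neg': [-2]
  After 'neg': [2]
  After 'push 7': [2, 7]
  After 'neg': [2, -7]
  After 'neg': [2, 7]
Program A final stack: [2, 7]

Program B trace:
  After 'push -8': [-8]
  After 'neg': [8]
  After 'neg': [-8]
  After 'push 3': [-8, 3]
Program B final stack: [-8, 3]
Same: no

Answer: no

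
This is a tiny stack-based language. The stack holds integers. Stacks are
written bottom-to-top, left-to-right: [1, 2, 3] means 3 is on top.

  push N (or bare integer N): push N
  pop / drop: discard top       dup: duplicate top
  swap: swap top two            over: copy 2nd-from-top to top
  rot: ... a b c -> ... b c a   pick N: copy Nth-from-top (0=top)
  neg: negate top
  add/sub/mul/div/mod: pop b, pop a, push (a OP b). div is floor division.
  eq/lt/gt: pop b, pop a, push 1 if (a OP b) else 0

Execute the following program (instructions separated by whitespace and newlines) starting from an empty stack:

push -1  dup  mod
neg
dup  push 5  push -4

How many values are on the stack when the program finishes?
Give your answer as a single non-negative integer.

After 'push -1': stack = [-1] (depth 1)
After 'dup': stack = [-1, -1] (depth 2)
After 'mod': stack = [0] (depth 1)
After 'neg': stack = [0] (depth 1)
After 'dup': stack = [0, 0] (depth 2)
After 'push 5': stack = [0, 0, 5] (depth 3)
After 'push -4': stack = [0, 0, 5, -4] (depth 4)

Answer: 4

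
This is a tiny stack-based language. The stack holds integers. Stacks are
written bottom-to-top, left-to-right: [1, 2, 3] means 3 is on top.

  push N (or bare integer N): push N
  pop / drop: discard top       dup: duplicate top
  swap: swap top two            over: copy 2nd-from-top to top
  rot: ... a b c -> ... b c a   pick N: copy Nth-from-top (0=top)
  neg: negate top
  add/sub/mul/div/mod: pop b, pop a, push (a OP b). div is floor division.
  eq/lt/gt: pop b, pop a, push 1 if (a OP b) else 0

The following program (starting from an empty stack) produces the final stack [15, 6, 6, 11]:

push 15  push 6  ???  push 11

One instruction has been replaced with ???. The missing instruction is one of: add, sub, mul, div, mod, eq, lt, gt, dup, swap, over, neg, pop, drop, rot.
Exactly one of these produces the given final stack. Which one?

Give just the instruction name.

Answer: dup

Derivation:
Stack before ???: [15, 6]
Stack after ???:  [15, 6, 6]
The instruction that transforms [15, 6] -> [15, 6, 6] is: dup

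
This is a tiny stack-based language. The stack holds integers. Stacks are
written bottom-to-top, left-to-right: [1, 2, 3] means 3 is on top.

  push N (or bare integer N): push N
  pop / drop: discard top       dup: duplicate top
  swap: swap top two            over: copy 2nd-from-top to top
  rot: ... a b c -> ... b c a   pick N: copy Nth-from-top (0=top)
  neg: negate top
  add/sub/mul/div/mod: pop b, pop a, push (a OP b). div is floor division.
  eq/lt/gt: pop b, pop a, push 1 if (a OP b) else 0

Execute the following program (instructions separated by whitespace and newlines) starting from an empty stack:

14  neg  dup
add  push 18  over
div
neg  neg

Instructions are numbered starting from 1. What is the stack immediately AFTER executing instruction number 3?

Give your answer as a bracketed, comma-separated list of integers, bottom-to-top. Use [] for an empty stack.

Step 1 ('14'): [14]
Step 2 ('neg'): [-14]
Step 3 ('dup'): [-14, -14]

Answer: [-14, -14]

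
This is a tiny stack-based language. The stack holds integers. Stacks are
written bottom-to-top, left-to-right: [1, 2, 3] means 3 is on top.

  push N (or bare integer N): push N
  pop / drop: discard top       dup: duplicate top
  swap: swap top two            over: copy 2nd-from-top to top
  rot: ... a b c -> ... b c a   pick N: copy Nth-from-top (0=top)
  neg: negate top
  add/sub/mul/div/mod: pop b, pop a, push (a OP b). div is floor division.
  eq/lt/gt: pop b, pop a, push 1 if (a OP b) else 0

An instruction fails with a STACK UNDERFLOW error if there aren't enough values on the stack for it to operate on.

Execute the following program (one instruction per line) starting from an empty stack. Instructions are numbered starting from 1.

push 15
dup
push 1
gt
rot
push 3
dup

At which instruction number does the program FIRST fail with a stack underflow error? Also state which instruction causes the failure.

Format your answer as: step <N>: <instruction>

Step 1 ('push 15'): stack = [15], depth = 1
Step 2 ('dup'): stack = [15, 15], depth = 2
Step 3 ('push 1'): stack = [15, 15, 1], depth = 3
Step 4 ('gt'): stack = [15, 1], depth = 2
Step 5 ('rot'): needs 3 value(s) but depth is 2 — STACK UNDERFLOW

Answer: step 5: rot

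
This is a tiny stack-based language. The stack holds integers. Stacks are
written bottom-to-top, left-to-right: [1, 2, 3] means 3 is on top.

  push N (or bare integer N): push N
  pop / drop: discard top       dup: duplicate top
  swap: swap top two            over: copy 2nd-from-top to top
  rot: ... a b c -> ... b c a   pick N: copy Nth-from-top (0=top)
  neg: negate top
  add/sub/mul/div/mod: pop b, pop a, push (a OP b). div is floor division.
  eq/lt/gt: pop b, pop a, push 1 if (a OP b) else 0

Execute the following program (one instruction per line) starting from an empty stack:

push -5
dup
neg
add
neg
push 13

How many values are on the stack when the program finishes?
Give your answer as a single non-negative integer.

Answer: 2

Derivation:
After 'push -5': stack = [-5] (depth 1)
After 'dup': stack = [-5, -5] (depth 2)
After 'neg': stack = [-5, 5] (depth 2)
After 'add': stack = [0] (depth 1)
After 'neg': stack = [0] (depth 1)
After 'push 13': stack = [0, 13] (depth 2)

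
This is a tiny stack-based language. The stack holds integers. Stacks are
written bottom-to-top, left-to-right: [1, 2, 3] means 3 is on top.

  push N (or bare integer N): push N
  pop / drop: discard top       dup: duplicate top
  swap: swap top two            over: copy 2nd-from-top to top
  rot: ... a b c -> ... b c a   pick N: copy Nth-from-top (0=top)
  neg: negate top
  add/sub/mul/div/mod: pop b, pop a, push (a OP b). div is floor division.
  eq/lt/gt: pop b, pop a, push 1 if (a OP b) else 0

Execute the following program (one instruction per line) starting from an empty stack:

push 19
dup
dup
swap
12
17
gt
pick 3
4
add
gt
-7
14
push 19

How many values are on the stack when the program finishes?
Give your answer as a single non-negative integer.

Answer: 7

Derivation:
After 'push 19': stack = [19] (depth 1)
After 'dup': stack = [19, 19] (depth 2)
After 'dup': stack = [19, 19, 19] (depth 3)
After 'swap': stack = [19, 19, 19] (depth 3)
After 'push 12': stack = [19, 19, 19, 12] (depth 4)
After 'push 17': stack = [19, 19, 19, 12, 17] (depth 5)
After 'gt': stack = [19, 19, 19, 0] (depth 4)
After 'pick 3': stack = [19, 19, 19, 0, 19] (depth 5)
After 'push 4': stack = [19, 19, 19, 0, 19, 4] (depth 6)
After 'add': stack = [19, 19, 19, 0, 23] (depth 5)
After 'gt': stack = [19, 19, 19, 0] (depth 4)
After 'push -7': stack = [19, 19, 19, 0, -7] (depth 5)
After 'push 14': stack = [19, 19, 19, 0, -7, 14] (depth 6)
After 'push 19': stack = [19, 19, 19, 0, -7, 14, 19] (depth 7)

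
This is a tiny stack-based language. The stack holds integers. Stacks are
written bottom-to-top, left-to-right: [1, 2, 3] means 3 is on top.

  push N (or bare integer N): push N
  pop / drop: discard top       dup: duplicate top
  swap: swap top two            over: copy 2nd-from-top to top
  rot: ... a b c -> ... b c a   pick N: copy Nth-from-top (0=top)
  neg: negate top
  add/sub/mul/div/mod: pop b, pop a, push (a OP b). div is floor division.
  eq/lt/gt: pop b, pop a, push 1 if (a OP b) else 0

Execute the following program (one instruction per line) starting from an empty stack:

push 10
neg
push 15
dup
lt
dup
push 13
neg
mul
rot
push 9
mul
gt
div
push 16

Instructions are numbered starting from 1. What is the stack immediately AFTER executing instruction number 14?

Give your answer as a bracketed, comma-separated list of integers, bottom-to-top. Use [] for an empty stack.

Step 1 ('push 10'): [10]
Step 2 ('neg'): [-10]
Step 3 ('push 15'): [-10, 15]
Step 4 ('dup'): [-10, 15, 15]
Step 5 ('lt'): [-10, 0]
Step 6 ('dup'): [-10, 0, 0]
Step 7 ('push 13'): [-10, 0, 0, 13]
Step 8 ('neg'): [-10, 0, 0, -13]
Step 9 ('mul'): [-10, 0, 0]
Step 10 ('rot'): [0, 0, -10]
Step 11 ('push 9'): [0, 0, -10, 9]
Step 12 ('mul'): [0, 0, -90]
Step 13 ('gt'): [0, 1]
Step 14 ('div'): [0]

Answer: [0]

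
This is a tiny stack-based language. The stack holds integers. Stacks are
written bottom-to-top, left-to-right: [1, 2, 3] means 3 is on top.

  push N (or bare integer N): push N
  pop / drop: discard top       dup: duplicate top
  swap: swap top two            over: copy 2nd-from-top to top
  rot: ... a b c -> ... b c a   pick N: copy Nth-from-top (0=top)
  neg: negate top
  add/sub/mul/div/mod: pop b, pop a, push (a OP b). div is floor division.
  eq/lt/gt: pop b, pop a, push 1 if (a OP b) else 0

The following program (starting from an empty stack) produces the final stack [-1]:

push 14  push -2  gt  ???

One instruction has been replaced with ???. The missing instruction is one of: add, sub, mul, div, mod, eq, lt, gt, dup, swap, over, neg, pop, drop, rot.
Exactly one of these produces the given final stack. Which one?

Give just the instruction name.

Stack before ???: [1]
Stack after ???:  [-1]
The instruction that transforms [1] -> [-1] is: neg

Answer: neg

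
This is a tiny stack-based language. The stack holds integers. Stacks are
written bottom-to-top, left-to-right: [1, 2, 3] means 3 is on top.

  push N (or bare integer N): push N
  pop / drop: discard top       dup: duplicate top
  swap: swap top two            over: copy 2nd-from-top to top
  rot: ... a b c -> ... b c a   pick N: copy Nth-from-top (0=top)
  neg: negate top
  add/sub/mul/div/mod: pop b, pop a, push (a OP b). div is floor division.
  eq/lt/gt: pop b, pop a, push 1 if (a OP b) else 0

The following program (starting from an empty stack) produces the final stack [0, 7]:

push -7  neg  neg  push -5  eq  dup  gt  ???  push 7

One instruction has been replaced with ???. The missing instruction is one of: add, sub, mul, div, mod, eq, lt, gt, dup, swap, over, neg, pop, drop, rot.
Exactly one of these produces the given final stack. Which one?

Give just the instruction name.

Answer: neg

Derivation:
Stack before ???: [0]
Stack after ???:  [0]
The instruction that transforms [0] -> [0] is: neg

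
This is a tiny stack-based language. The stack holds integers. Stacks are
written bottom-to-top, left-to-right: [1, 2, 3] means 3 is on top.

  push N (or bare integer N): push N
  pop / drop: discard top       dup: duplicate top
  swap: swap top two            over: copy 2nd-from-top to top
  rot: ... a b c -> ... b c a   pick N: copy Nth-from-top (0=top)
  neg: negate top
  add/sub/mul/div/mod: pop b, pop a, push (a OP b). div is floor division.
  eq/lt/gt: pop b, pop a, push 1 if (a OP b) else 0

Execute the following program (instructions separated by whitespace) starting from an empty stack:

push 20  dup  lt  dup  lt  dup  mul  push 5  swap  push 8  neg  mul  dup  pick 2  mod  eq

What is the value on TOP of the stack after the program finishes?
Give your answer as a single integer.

After 'push 20': [20]
After 'dup': [20, 20]
After 'lt': [0]
After 'dup': [0, 0]
After 'lt': [0]
After 'dup': [0, 0]
After 'mul': [0]
After 'push 5': [0, 5]
After 'swap': [5, 0]
After 'push 8': [5, 0, 8]
After 'neg': [5, 0, -8]
After 'mul': [5, 0]
After 'dup': [5, 0, 0]
After 'pick 2': [5, 0, 0, 5]
After 'mod': [5, 0, 0]
After 'eq': [5, 1]

Answer: 1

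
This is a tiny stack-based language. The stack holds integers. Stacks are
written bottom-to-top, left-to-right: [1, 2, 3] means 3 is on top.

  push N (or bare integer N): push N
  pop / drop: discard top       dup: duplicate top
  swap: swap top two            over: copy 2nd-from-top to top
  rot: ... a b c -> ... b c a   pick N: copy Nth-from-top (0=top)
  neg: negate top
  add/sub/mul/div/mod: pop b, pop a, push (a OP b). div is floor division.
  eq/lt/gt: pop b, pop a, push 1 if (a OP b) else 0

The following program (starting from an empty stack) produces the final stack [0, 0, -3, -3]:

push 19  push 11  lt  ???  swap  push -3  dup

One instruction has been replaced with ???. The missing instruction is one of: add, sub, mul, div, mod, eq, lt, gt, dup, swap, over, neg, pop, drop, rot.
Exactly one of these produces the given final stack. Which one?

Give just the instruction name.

Answer: dup

Derivation:
Stack before ???: [0]
Stack after ???:  [0, 0]
The instruction that transforms [0] -> [0, 0] is: dup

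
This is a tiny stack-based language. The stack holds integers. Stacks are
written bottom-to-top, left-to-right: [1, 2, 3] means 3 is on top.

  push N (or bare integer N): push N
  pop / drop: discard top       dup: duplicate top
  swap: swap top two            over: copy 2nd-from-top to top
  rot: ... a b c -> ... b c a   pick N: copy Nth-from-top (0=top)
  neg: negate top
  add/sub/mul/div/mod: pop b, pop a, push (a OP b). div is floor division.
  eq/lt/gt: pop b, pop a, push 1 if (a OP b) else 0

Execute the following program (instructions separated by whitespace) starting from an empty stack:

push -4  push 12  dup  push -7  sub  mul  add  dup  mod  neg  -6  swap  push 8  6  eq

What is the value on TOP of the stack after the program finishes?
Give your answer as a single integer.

Answer: 0

Derivation:
After 'push -4': [-4]
After 'push 12': [-4, 12]
After 'dup': [-4, 12, 12]
After 'push -7': [-4, 12, 12, -7]
After 'sub': [-4, 12, 19]
After 'mul': [-4, 228]
After 'add': [224]
After 'dup': [224, 224]
After 'mod': [0]
After 'neg': [0]
After 'push -6': [0, -6]
After 'swap': [-6, 0]
After 'push 8': [-6, 0, 8]
After 'push 6': [-6, 0, 8, 6]
After 'eq': [-6, 0, 0]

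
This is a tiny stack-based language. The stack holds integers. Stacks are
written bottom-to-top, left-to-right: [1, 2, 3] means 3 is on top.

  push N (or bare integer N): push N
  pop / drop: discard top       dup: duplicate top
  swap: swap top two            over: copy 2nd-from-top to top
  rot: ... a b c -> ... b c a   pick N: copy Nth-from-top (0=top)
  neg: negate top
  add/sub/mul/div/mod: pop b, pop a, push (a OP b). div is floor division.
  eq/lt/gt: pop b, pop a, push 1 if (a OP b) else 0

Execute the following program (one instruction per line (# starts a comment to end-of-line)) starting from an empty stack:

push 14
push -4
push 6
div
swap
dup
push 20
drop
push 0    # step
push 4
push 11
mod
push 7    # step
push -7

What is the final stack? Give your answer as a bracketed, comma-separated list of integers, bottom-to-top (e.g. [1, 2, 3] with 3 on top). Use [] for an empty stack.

Answer: [-1, 14, 14, 0, 4, 7, -7]

Derivation:
After 'push 14': [14]
After 'push -4': [14, -4]
After 'push 6': [14, -4, 6]
After 'div': [14, -1]
After 'swap': [-1, 14]
After 'dup': [-1, 14, 14]
After 'push 20': [-1, 14, 14, 20]
After 'drop': [-1, 14, 14]
After 'push 0': [-1, 14, 14, 0]
After 'push 4': [-1, 14, 14, 0, 4]
After 'push 11': [-1, 14, 14, 0, 4, 11]
After 'mod': [-1, 14, 14, 0, 4]
After 'push 7': [-1, 14, 14, 0, 4, 7]
After 'push -7': [-1, 14, 14, 0, 4, 7, -7]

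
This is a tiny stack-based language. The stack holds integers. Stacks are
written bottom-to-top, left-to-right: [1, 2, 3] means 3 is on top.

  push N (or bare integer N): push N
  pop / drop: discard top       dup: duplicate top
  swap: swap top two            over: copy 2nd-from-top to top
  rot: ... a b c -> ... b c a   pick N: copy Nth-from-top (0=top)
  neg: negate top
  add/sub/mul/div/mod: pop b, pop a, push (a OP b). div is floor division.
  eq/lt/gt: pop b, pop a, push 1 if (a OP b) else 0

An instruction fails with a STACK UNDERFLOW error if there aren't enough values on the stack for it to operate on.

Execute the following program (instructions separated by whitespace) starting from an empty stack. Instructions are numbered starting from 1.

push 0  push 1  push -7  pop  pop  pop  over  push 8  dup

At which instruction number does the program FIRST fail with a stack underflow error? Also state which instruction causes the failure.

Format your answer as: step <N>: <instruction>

Answer: step 7: over

Derivation:
Step 1 ('push 0'): stack = [0], depth = 1
Step 2 ('push 1'): stack = [0, 1], depth = 2
Step 3 ('push -7'): stack = [0, 1, -7], depth = 3
Step 4 ('pop'): stack = [0, 1], depth = 2
Step 5 ('pop'): stack = [0], depth = 1
Step 6 ('pop'): stack = [], depth = 0
Step 7 ('over'): needs 2 value(s) but depth is 0 — STACK UNDERFLOW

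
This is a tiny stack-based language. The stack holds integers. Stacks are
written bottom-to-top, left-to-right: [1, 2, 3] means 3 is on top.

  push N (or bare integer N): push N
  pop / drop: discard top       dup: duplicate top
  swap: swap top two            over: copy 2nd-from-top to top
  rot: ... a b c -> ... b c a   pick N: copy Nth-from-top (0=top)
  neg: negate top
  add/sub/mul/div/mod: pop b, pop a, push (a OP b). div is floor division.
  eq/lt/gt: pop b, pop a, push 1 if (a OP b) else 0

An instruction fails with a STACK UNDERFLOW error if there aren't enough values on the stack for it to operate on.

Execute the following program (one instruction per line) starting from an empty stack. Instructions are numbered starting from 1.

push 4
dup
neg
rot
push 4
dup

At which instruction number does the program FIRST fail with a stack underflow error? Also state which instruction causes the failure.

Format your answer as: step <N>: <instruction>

Answer: step 4: rot

Derivation:
Step 1 ('push 4'): stack = [4], depth = 1
Step 2 ('dup'): stack = [4, 4], depth = 2
Step 3 ('neg'): stack = [4, -4], depth = 2
Step 4 ('rot'): needs 3 value(s) but depth is 2 — STACK UNDERFLOW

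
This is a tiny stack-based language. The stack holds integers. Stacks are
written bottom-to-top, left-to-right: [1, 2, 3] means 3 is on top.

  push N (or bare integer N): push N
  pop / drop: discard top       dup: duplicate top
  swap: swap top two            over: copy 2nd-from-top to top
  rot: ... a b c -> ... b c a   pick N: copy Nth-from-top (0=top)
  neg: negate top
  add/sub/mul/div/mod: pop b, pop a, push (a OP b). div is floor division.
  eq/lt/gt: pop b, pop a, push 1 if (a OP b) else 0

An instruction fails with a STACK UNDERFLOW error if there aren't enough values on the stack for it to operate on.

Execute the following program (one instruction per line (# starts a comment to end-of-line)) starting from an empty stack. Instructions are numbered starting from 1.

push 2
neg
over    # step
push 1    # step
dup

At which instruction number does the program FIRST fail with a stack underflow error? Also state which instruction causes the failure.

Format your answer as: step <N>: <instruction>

Step 1 ('push 2'): stack = [2], depth = 1
Step 2 ('neg'): stack = [-2], depth = 1
Step 3 ('over'): needs 2 value(s) but depth is 1 — STACK UNDERFLOW

Answer: step 3: over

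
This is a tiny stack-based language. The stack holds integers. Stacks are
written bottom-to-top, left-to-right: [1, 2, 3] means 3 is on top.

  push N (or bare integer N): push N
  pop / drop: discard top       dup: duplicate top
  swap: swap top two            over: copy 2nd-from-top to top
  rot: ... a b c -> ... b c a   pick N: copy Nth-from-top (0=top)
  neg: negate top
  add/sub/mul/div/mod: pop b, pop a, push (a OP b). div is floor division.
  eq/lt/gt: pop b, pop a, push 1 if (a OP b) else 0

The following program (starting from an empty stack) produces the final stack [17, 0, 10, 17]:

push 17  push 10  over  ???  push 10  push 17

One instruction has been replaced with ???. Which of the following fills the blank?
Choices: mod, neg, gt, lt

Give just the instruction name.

Stack before ???: [17, 10, 17]
Stack after ???:  [17, 0]
Checking each choice:
  mod: produces [17, 10, 10, 17]
  neg: produces [17, 10, -17, 10, 17]
  gt: MATCH
  lt: produces [17, 1, 10, 17]


Answer: gt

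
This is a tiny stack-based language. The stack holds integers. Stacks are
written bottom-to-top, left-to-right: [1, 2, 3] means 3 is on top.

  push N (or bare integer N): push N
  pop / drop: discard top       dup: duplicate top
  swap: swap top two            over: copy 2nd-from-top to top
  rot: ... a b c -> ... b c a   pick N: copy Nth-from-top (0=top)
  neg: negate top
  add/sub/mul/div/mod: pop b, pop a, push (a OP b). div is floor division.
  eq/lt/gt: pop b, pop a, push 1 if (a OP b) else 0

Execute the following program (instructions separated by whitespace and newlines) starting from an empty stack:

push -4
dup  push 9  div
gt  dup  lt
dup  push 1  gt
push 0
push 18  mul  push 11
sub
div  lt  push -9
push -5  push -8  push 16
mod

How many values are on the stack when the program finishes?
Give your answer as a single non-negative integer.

Answer: 4

Derivation:
After 'push -4': stack = [-4] (depth 1)
After 'dup': stack = [-4, -4] (depth 2)
After 'push 9': stack = [-4, -4, 9] (depth 3)
After 'div': stack = [-4, -1] (depth 2)
After 'gt': stack = [0] (depth 1)
After 'dup': stack = [0, 0] (depth 2)
After 'lt': stack = [0] (depth 1)
After 'dup': stack = [0, 0] (depth 2)
After 'push 1': stack = [0, 0, 1] (depth 3)
After 'gt': stack = [0, 0] (depth 2)
  ...
After 'mul': stack = [0, 0, 0] (depth 3)
After 'push 11': stack = [0, 0, 0, 11] (depth 4)
After 'sub': stack = [0, 0, -11] (depth 3)
After 'div': stack = [0, 0] (depth 2)
After 'lt': stack = [0] (depth 1)
After 'push -9': stack = [0, -9] (depth 2)
After 'push -5': stack = [0, -9, -5] (depth 3)
After 'push -8': stack = [0, -9, -5, -8] (depth 4)
After 'push 16': stack = [0, -9, -5, -8, 16] (depth 5)
After 'mod': stack = [0, -9, -5, 8] (depth 4)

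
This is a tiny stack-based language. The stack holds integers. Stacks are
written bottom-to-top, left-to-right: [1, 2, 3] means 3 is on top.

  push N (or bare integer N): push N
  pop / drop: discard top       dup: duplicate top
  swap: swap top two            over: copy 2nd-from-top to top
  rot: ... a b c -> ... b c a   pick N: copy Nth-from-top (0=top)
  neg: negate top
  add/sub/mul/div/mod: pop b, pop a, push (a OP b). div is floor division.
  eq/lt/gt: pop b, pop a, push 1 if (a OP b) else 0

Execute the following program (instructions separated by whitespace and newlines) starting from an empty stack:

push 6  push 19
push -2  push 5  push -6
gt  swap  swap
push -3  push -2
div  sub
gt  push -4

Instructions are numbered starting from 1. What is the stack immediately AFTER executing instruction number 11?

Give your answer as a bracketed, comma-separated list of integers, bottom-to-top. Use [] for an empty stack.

Step 1 ('push 6'): [6]
Step 2 ('push 19'): [6, 19]
Step 3 ('push -2'): [6, 19, -2]
Step 4 ('push 5'): [6, 19, -2, 5]
Step 5 ('push -6'): [6, 19, -2, 5, -6]
Step 6 ('gt'): [6, 19, -2, 1]
Step 7 ('swap'): [6, 19, 1, -2]
Step 8 ('swap'): [6, 19, -2, 1]
Step 9 ('push -3'): [6, 19, -2, 1, -3]
Step 10 ('push -2'): [6, 19, -2, 1, -3, -2]
Step 11 ('div'): [6, 19, -2, 1, 1]

Answer: [6, 19, -2, 1, 1]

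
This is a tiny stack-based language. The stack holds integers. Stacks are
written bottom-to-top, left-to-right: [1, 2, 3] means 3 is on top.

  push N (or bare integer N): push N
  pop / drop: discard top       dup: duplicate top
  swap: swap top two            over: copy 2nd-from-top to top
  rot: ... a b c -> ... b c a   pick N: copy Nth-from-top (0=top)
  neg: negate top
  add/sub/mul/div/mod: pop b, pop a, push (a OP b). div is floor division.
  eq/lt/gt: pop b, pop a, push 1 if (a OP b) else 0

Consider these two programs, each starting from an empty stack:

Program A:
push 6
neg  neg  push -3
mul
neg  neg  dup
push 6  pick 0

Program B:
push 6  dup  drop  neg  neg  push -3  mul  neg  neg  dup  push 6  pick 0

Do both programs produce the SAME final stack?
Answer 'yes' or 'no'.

Program A trace:
  After 'push 6': [6]
  After 'neg': [-6]
  After 'neg': [6]
  After 'push -3': [6, -3]
  After 'mul': [-18]
  After 'neg': [18]
  After 'neg': [-18]
  After 'dup': [-18, -18]
  After 'push 6': [-18, -18, 6]
  After 'pick 0': [-18, -18, 6, 6]
Program A final stack: [-18, -18, 6, 6]

Program B trace:
  After 'push 6': [6]
  After 'dup': [6, 6]
  After 'drop': [6]
  After 'neg': [-6]
  After 'neg': [6]
  After 'push -3': [6, -3]
  After 'mul': [-18]
  After 'neg': [18]
  After 'neg': [-18]
  After 'dup': [-18, -18]
  After 'push 6': [-18, -18, 6]
  After 'pick 0': [-18, -18, 6, 6]
Program B final stack: [-18, -18, 6, 6]
Same: yes

Answer: yes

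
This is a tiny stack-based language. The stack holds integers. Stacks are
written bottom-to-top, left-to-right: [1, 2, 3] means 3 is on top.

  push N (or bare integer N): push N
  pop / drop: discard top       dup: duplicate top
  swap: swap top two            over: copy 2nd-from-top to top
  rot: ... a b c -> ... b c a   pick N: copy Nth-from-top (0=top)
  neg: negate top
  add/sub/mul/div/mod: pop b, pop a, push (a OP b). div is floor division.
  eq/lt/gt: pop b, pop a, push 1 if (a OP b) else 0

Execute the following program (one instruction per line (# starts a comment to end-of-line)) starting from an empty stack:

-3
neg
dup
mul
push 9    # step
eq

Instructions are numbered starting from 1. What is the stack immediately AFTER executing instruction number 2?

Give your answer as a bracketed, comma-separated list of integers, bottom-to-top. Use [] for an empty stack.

Answer: [3]

Derivation:
Step 1 ('-3'): [-3]
Step 2 ('neg'): [3]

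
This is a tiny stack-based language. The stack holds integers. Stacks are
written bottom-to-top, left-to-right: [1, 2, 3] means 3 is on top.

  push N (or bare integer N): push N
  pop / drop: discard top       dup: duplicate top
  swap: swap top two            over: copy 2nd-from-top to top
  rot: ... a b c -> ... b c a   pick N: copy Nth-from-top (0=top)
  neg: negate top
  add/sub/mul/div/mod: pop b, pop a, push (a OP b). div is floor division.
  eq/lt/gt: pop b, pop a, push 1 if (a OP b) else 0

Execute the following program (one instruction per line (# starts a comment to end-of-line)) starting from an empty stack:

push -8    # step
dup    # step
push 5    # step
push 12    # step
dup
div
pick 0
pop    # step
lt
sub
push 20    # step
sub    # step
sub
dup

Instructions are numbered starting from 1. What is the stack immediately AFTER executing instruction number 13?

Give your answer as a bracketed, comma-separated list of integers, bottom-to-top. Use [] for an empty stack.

Answer: [20]

Derivation:
Step 1 ('push -8'): [-8]
Step 2 ('dup'): [-8, -8]
Step 3 ('push 5'): [-8, -8, 5]
Step 4 ('push 12'): [-8, -8, 5, 12]
Step 5 ('dup'): [-8, -8, 5, 12, 12]
Step 6 ('div'): [-8, -8, 5, 1]
Step 7 ('pick 0'): [-8, -8, 5, 1, 1]
Step 8 ('pop'): [-8, -8, 5, 1]
Step 9 ('lt'): [-8, -8, 0]
Step 10 ('sub'): [-8, -8]
Step 11 ('push 20'): [-8, -8, 20]
Step 12 ('sub'): [-8, -28]
Step 13 ('sub'): [20]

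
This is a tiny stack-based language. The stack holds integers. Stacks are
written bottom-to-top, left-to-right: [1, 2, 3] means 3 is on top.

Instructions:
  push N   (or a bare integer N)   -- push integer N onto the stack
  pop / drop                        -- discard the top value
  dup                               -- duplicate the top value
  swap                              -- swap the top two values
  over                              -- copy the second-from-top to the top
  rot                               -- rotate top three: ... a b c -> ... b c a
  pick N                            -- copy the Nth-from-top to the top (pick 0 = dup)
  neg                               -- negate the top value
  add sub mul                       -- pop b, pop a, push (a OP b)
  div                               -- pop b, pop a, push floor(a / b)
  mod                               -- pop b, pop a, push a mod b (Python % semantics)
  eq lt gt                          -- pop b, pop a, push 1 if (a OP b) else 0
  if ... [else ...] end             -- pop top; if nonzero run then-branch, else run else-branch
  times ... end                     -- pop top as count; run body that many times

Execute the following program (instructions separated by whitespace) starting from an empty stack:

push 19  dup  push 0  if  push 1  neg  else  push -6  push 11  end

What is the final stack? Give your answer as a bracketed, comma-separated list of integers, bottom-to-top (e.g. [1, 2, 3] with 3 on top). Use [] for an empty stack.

After 'push 19': [19]
After 'dup': [19, 19]
After 'push 0': [19, 19, 0]
After 'if': [19, 19]
After 'push -6': [19, 19, -6]
After 'push 11': [19, 19, -6, 11]

Answer: [19, 19, -6, 11]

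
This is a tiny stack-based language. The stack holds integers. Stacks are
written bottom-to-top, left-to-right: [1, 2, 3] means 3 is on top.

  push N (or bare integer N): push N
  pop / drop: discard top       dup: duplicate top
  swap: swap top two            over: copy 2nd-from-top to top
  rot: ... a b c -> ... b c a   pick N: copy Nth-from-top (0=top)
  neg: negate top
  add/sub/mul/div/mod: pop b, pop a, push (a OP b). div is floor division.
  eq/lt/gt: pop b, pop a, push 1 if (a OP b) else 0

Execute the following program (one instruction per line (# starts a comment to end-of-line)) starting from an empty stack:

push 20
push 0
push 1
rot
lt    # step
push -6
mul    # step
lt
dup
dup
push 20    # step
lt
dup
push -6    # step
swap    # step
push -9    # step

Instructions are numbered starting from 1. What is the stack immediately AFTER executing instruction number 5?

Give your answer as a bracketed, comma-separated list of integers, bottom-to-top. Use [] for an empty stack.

Step 1 ('push 20'): [20]
Step 2 ('push 0'): [20, 0]
Step 3 ('push 1'): [20, 0, 1]
Step 4 ('rot'): [0, 1, 20]
Step 5 ('lt'): [0, 1]

Answer: [0, 1]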